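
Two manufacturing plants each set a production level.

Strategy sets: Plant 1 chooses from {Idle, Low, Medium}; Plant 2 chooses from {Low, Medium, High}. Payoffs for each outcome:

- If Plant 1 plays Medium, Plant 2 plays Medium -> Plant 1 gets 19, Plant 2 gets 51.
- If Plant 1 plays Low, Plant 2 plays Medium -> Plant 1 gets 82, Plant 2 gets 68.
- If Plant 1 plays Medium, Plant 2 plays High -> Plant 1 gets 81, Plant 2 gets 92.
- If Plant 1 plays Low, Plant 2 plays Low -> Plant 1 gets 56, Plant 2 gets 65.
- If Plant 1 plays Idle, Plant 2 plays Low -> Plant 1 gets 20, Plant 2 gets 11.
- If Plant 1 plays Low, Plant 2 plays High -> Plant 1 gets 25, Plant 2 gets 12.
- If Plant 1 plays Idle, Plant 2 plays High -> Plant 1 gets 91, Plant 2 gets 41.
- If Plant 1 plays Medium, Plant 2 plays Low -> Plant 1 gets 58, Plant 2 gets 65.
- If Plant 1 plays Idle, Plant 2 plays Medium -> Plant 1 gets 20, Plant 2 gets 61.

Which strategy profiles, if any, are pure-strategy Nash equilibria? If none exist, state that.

Pure NE: (Low, Medium)

For each strategy profile, look for a profitable unilateral deviation.
(Idle, Low): Plant 1 can switch to Low (20 → 56). Not NE.
(Idle, Medium): Plant 1 can switch to Low (20 → 82). Not NE.
(Idle, High): Plant 2 can switch to Medium (41 → 61). Not NE.
(Low, Low): Plant 1 can switch to Medium (56 → 58). Not NE.
(Low, Medium): Plant 1 gets 82, best alternative 20; Plant 2 gets 68, best alternative 65. No profitable deviation — NE.
(Low, High): Plant 1 can switch to Idle (25 → 91). Not NE.
(Medium, Low): Plant 2 can switch to High (65 → 92). Not NE.
(Medium, Medium): Plant 1 can switch to Idle (19 → 20). Not NE.
(Medium, High): Plant 1 can switch to Idle (81 → 91). Not NE.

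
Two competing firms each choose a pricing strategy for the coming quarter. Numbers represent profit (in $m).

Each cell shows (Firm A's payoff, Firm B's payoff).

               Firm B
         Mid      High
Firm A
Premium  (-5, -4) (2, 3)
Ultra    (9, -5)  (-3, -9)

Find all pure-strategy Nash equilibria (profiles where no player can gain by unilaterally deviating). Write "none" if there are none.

Pure-strategy Nash equilibria: (Premium, High) and (Ultra, Mid)

For each player, find the best response to each opponent profile; mutual best responses are the pure NE.
Firm A against Mid: payoffs -5, 9 → best response Ultra.
Firm A against High: payoffs 2, -3 → best response Premium.
Firm B against Premium: payoffs -4, 3 → best response High.
Firm B against Ultra: payoffs -5, -9 → best response Mid.
Mutual best responses: (Premium, High); (Ultra, Mid).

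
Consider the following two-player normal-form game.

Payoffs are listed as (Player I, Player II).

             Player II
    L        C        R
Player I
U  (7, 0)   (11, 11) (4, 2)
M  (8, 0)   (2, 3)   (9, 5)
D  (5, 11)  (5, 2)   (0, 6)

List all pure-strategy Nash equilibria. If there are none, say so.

For each player, find the best response to each opponent profile; mutual best responses are the pure NE.
Player I against L: payoffs 7, 8, 5 → best response M.
Player I against C: payoffs 11, 2, 5 → best response U.
Player I against R: payoffs 4, 9, 0 → best response M.
Player II against U: payoffs 0, 11, 2 → best response C.
Player II against M: payoffs 0, 3, 5 → best response R.
Player II against D: payoffs 11, 2, 6 → best response L.
Mutual best responses: (U, C); (M, R).

Pure-strategy Nash equilibria: (U, C), (M, R)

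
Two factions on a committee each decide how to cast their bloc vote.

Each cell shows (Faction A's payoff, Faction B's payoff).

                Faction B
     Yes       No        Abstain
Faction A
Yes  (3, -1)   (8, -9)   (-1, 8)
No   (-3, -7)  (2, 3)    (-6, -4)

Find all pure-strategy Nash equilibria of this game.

The unique pure-strategy Nash equilibrium is (Yes, Abstain).

(Yes, Yes): Faction B can switch to Abstain (-1 → 8). Not NE.
(Yes, No): Faction B can switch to Yes (-9 → -1). Not NE.
(Yes, Abstain): Faction A gets -1, best alternative -6; Faction B gets 8, best alternative -1. No profitable deviation — NE.
(No, Yes): Faction A can switch to Yes (-3 → 3). Not NE.
(No, No): Faction A can switch to Yes (2 → 8). Not NE.
(No, Abstain): Faction A can switch to Yes (-6 → -1). Not NE.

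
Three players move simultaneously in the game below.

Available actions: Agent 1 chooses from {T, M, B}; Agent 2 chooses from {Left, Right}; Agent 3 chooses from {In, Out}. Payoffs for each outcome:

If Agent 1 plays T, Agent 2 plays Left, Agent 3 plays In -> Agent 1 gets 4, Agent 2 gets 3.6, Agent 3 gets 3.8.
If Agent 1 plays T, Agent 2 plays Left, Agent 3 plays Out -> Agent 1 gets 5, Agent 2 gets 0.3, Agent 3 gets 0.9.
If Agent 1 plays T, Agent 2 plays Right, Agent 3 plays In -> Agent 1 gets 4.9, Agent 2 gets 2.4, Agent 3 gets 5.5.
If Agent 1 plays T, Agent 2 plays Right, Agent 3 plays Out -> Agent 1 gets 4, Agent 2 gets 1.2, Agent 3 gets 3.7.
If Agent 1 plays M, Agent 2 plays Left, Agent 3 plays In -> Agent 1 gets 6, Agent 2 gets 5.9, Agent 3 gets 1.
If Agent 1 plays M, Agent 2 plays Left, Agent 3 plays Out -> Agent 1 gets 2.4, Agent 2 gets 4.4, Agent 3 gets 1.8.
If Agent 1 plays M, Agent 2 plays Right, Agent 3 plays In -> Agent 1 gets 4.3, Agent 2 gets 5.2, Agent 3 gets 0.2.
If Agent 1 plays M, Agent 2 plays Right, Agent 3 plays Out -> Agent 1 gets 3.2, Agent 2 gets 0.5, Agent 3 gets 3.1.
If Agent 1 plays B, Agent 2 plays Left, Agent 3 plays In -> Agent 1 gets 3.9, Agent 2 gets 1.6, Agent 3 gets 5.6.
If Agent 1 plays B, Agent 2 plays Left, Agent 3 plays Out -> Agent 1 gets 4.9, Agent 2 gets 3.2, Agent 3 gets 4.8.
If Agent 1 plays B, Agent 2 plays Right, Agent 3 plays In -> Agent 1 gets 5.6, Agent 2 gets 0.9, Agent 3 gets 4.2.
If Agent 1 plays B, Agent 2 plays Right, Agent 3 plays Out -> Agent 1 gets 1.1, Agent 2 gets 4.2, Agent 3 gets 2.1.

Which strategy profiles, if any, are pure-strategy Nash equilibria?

none

Agent 1 against (Left, In): payoffs 4, 6, 3.9 → best response M.
Agent 1 against (Left, Out): payoffs 5, 2.4, 4.9 → best response T.
Agent 1 against (Right, In): payoffs 4.9, 4.3, 5.6 → best response B.
Agent 1 against (Right, Out): payoffs 4, 3.2, 1.1 → best response T.
Agent 2 against (T, In): payoffs 3.6, 2.4 → best response Left.
Agent 2 against (T, Out): payoffs 0.3, 1.2 → best response Right.
Agent 2 against (M, In): payoffs 5.9, 5.2 → best response Left.
Agent 2 against (M, Out): payoffs 4.4, 0.5 → best response Left.
Agent 2 against (B, In): payoffs 1.6, 0.9 → best response Left.
Agent 2 against (B, Out): payoffs 3.2, 4.2 → best response Right.
Agent 3 against (T, Left): payoffs 3.8, 0.9 → best response In.
Agent 3 against (T, Right): payoffs 5.5, 3.7 → best response In.
Agent 3 against (M, Left): payoffs 1, 1.8 → best response Out.
Agent 3 against (M, Right): payoffs 0.2, 3.1 → best response Out.
Agent 3 against (B, Left): payoffs 5.6, 4.8 → best response In.
Agent 3 against (B, Right): payoffs 4.2, 2.1 → best response In.
No profile is a mutual best response for all players.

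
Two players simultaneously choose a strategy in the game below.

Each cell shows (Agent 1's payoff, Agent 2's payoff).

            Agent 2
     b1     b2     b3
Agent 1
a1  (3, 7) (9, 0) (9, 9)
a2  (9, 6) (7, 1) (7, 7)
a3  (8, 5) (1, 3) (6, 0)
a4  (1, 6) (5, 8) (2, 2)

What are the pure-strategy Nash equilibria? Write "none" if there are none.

Pure NE: (a1, b3)

For each player, find the best response to each opponent profile; mutual best responses are the pure NE.
Agent 1 against b1: payoffs 3, 9, 8, 1 → best response a2.
Agent 1 against b2: payoffs 9, 7, 1, 5 → best response a1.
Agent 1 against b3: payoffs 9, 7, 6, 2 → best response a1.
Agent 2 against a1: payoffs 7, 0, 9 → best response b3.
Agent 2 against a2: payoffs 6, 1, 7 → best response b3.
Agent 2 against a3: payoffs 5, 3, 0 → best response b1.
Agent 2 against a4: payoffs 6, 8, 2 → best response b2.
Mutual best responses: (a1, b3).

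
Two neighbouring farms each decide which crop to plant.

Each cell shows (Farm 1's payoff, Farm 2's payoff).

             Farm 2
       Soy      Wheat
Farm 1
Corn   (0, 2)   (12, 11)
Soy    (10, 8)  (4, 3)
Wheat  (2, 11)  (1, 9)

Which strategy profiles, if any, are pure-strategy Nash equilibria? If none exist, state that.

The pure Nash equilibria are (Corn, Wheat) and (Soy, Soy).

Farm 1 against Soy: payoffs 0, 10, 2 → best response Soy.
Farm 1 against Wheat: payoffs 12, 4, 1 → best response Corn.
Farm 2 against Corn: payoffs 2, 11 → best response Wheat.
Farm 2 against Soy: payoffs 8, 3 → best response Soy.
Farm 2 against Wheat: payoffs 11, 9 → best response Soy.
Mutual best responses: (Corn, Wheat); (Soy, Soy).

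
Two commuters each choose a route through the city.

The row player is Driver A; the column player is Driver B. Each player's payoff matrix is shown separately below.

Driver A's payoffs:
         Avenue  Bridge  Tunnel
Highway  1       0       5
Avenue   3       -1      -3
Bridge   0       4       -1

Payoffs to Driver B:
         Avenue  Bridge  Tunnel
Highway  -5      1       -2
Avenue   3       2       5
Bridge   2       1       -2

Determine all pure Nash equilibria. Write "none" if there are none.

No pure-strategy Nash equilibrium.

Driver A against Avenue: payoffs 1, 3, 0 → best response Avenue.
Driver A against Bridge: payoffs 0, -1, 4 → best response Bridge.
Driver A against Tunnel: payoffs 5, -3, -1 → best response Highway.
Driver B against Highway: payoffs -5, 1, -2 → best response Bridge.
Driver B against Avenue: payoffs 3, 2, 5 → best response Tunnel.
Driver B against Bridge: payoffs 2, 1, -2 → best response Avenue.
No profile is a mutual best response for all players.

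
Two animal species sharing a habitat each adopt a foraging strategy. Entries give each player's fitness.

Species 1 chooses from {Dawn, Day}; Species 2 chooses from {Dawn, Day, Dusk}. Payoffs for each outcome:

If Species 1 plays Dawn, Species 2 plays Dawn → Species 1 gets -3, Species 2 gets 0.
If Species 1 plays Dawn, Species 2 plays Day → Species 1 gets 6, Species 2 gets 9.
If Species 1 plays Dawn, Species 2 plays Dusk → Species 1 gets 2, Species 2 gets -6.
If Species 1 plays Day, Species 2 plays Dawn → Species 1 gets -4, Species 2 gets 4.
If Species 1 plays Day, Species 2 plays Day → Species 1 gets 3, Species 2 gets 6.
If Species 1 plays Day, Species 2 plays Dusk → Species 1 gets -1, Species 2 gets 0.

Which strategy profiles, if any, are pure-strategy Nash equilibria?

The unique pure-strategy Nash equilibrium is (Dawn, Day).

(Dawn, Dawn): Species 2 can switch to Day (0 → 9). Not NE.
(Dawn, Day): Species 1 gets 6, best alternative 3; Species 2 gets 9, best alternative 0. No profitable deviation — NE.
(Dawn, Dusk): Species 2 can switch to Dawn (-6 → 0). Not NE.
(Day, Dawn): Species 1 can switch to Dawn (-4 → -3). Not NE.
(Day, Day): Species 1 can switch to Dawn (3 → 6). Not NE.
(Day, Dusk): Species 1 can switch to Dawn (-1 → 2). Not NE.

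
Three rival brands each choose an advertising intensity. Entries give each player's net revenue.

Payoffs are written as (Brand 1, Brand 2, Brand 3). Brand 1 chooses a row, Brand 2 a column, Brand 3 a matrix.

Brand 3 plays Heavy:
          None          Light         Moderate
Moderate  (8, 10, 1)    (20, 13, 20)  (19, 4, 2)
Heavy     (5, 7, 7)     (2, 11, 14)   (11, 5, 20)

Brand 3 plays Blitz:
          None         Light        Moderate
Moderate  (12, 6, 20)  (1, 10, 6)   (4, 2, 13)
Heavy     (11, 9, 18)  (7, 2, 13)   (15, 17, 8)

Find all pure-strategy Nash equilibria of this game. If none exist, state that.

Check each profile: it is a Nash equilibrium iff no player can strictly gain by switching unilaterally.
(Moderate, None, Heavy): Brand 2 can switch to Light (10 → 13). Not NE.
(Moderate, None, Blitz): Brand 2 can switch to Light (6 → 10). Not NE.
(Moderate, Light, Heavy): Brand 1 gets 20, best alternative 2; Brand 2 gets 13, best alternative 10; Brand 3 gets 20, best alternative 6. No profitable deviation — NE.
(Moderate, Light, Blitz): Brand 1 can switch to Heavy (1 → 7). Not NE.
(Moderate, Moderate, Heavy): Brand 2 can switch to None (4 → 10). Not NE.
(Moderate, Moderate, Blitz): Brand 1 can switch to Heavy (4 → 15). Not NE.
(Heavy, None, Heavy): Brand 1 can switch to Moderate (5 → 8). Not NE.
(Heavy, None, Blitz): Brand 1 can switch to Moderate (11 → 12). Not NE.
(Heavy, Light, Heavy): Brand 1 can switch to Moderate (2 → 20). Not NE.
(Heavy, Light, Blitz): Brand 2 can switch to None (2 → 9). Not NE.
(Heavy, Moderate, Heavy): Brand 1 can switch to Moderate (11 → 19). Not NE.
(Heavy, Moderate, Blitz): Brand 3 can switch to Heavy (8 → 20). Not NE.

(Moderate, Light, Heavy)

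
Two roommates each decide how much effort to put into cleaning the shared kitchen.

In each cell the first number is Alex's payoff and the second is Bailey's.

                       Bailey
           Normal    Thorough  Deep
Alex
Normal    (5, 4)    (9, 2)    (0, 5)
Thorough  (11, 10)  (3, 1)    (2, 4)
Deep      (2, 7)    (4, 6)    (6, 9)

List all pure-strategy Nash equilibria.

Pure-strategy Nash equilibria: (Thorough, Normal) and (Deep, Deep)

Mark each player's best response to every combination of opponents' strategies; a profile where every player is best-responding is a pure Nash equilibrium.
Alex against Normal: payoffs 5, 11, 2 → best response Thorough.
Alex against Thorough: payoffs 9, 3, 4 → best response Normal.
Alex against Deep: payoffs 0, 2, 6 → best response Deep.
Bailey against Normal: payoffs 4, 2, 5 → best response Deep.
Bailey against Thorough: payoffs 10, 1, 4 → best response Normal.
Bailey against Deep: payoffs 7, 6, 9 → best response Deep.
Mutual best responses: (Thorough, Normal); (Deep, Deep).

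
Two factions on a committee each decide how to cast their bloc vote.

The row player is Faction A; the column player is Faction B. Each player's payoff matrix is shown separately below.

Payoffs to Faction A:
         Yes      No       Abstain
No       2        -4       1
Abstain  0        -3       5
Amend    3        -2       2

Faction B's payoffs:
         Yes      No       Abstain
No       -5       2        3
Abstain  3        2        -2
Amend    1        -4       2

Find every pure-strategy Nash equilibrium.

(No, Yes): Faction A can switch to Amend (2 → 3). Not NE.
(No, No): Faction A can switch to Abstain (-4 → -3). Not NE.
(No, Abstain): Faction A can switch to Abstain (1 → 5). Not NE.
(Abstain, Yes): Faction A can switch to No (0 → 2). Not NE.
(Abstain, No): Faction A can switch to Amend (-3 → -2). Not NE.
(Abstain, Abstain): Faction B can switch to Yes (-2 → 3). Not NE.
(Amend, Yes): Faction B can switch to Abstain (1 → 2). Not NE.
(Amend, No): Faction B can switch to Yes (-4 → 1). Not NE.
(The remaining 1 profile has a profitable deviation by the same check.)

This game has no pure Nash equilibrium.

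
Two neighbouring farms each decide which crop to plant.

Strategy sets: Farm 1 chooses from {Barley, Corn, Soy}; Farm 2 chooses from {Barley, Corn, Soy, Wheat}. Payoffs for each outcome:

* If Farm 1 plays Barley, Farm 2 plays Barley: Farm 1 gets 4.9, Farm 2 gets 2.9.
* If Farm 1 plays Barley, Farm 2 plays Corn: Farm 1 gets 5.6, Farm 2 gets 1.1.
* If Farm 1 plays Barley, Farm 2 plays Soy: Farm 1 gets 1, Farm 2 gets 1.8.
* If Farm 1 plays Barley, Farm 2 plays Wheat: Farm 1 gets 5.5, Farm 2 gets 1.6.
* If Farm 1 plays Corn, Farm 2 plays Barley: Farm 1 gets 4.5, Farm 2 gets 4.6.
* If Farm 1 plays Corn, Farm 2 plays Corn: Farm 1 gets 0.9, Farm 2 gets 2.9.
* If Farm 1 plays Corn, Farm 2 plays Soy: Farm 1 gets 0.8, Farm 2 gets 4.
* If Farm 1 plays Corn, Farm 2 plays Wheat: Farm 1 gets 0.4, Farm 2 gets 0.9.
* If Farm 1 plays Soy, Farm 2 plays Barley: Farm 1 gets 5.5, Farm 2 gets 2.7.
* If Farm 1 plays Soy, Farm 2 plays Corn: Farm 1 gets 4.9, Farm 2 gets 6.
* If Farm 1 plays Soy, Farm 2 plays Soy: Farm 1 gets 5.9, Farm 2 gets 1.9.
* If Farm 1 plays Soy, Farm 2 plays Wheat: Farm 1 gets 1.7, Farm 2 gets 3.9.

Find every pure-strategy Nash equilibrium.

There is no pure-strategy Nash equilibrium.

Farm 1 against Barley: payoffs 4.9, 4.5, 5.5 → best response Soy.
Farm 1 against Corn: payoffs 5.6, 0.9, 4.9 → best response Barley.
Farm 1 against Soy: payoffs 1, 0.8, 5.9 → best response Soy.
Farm 1 against Wheat: payoffs 5.5, 0.4, 1.7 → best response Barley.
Farm 2 against Barley: payoffs 2.9, 1.1, 1.8, 1.6 → best response Barley.
Farm 2 against Corn: payoffs 4.6, 2.9, 4, 0.9 → best response Barley.
Farm 2 against Soy: payoffs 2.7, 6, 1.9, 3.9 → best response Corn.
No profile is a mutual best response for all players.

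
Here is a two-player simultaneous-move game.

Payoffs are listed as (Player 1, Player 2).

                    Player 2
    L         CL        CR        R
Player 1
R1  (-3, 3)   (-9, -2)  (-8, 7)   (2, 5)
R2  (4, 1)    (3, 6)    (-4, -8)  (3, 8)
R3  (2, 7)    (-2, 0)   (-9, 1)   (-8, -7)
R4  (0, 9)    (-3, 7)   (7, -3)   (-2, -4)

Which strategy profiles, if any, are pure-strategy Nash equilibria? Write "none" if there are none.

Player 1 against L: payoffs -3, 4, 2, 0 → best response R2.
Player 1 against CL: payoffs -9, 3, -2, -3 → best response R2.
Player 1 against CR: payoffs -8, -4, -9, 7 → best response R4.
Player 1 against R: payoffs 2, 3, -8, -2 → best response R2.
Player 2 against R1: payoffs 3, -2, 7, 5 → best response CR.
Player 2 against R2: payoffs 1, 6, -8, 8 → best response R.
Player 2 against R3: payoffs 7, 0, 1, -7 → best response L.
Player 2 against R4: payoffs 9, 7, -3, -4 → best response L.
Mutual best responses: (R2, R).

(R2, R)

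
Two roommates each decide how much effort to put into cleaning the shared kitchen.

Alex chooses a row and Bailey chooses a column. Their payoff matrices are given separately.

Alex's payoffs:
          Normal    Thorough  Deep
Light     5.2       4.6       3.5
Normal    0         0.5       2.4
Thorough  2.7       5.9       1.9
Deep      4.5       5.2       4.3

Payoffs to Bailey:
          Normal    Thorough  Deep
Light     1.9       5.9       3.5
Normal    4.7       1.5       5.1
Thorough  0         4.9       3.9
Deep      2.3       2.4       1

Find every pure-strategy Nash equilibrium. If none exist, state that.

Alex against Normal: payoffs 5.2, 0, 2.7, 4.5 → best response Light.
Alex against Thorough: payoffs 4.6, 0.5, 5.9, 5.2 → best response Thorough.
Alex against Deep: payoffs 3.5, 2.4, 1.9, 4.3 → best response Deep.
Bailey against Light: payoffs 1.9, 5.9, 3.5 → best response Thorough.
Bailey against Normal: payoffs 4.7, 1.5, 5.1 → best response Deep.
Bailey against Thorough: payoffs 0, 4.9, 3.9 → best response Thorough.
Bailey against Deep: payoffs 2.3, 2.4, 1 → best response Thorough.
Mutual best responses: (Thorough, Thorough).

Pure NE: (Thorough, Thorough)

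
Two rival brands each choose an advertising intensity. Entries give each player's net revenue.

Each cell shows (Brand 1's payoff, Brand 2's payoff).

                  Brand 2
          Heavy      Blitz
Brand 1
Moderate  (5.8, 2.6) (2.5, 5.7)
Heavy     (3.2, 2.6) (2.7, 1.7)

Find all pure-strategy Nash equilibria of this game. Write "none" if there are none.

For each player, find the best response to each opponent profile; mutual best responses are the pure NE.
Brand 1 against Heavy: payoffs 5.8, 3.2 → best response Moderate.
Brand 1 against Blitz: payoffs 2.5, 2.7 → best response Heavy.
Brand 2 against Moderate: payoffs 2.6, 5.7 → best response Blitz.
Brand 2 against Heavy: payoffs 2.6, 1.7 → best response Heavy.
No profile is a mutual best response for all players.

No pure-strategy Nash equilibrium.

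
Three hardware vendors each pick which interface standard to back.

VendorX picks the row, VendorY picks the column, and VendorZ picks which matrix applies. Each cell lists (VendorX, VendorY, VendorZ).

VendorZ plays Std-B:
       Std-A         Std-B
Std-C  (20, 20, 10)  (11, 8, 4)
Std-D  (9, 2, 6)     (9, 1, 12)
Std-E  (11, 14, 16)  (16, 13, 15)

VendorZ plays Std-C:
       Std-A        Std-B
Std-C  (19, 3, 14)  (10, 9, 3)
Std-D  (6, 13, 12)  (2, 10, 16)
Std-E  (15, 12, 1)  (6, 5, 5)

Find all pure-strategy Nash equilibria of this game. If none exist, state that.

none

VendorX against (Std-A, Std-B): payoffs 20, 9, 11 → best response Std-C.
VendorX against (Std-A, Std-C): payoffs 19, 6, 15 → best response Std-C.
VendorX against (Std-B, Std-B): payoffs 11, 9, 16 → best response Std-E.
VendorX against (Std-B, Std-C): payoffs 10, 2, 6 → best response Std-C.
VendorY against (Std-C, Std-B): payoffs 20, 8 → best response Std-A.
VendorY against (Std-C, Std-C): payoffs 3, 9 → best response Std-B.
VendorY against (Std-D, Std-B): payoffs 2, 1 → best response Std-A.
VendorY against (Std-D, Std-C): payoffs 13, 10 → best response Std-A.
VendorY against (Std-E, Std-B): payoffs 14, 13 → best response Std-A.
VendorY against (Std-E, Std-C): payoffs 12, 5 → best response Std-A.
VendorZ against (Std-C, Std-A): payoffs 10, 14 → best response Std-C.
VendorZ against (Std-C, Std-B): payoffs 4, 3 → best response Std-B.
VendorZ against (Std-D, Std-A): payoffs 6, 12 → best response Std-C.
VendorZ against (Std-D, Std-B): payoffs 12, 16 → best response Std-C.
VendorZ against (Std-E, Std-A): payoffs 16, 1 → best response Std-B.
VendorZ against (Std-E, Std-B): payoffs 15, 5 → best response Std-B.
No profile is a mutual best response for all players.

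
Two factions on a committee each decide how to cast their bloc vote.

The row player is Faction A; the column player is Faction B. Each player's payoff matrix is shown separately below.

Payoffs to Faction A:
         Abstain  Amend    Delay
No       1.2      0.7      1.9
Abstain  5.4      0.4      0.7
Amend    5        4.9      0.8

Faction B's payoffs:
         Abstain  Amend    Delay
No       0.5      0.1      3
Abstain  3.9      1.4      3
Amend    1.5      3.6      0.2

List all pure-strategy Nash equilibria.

Check each profile: it is a Nash equilibrium iff no player can strictly gain by switching unilaterally.
(No, Abstain): Faction A can switch to Abstain (1.2 → 5.4). Not NE.
(No, Amend): Faction A can switch to Amend (0.7 → 4.9). Not NE.
(No, Delay): Faction A gets 1.9, best alternative 0.8; Faction B gets 3, best alternative 0.5. No profitable deviation — NE.
(Abstain, Abstain): Faction A gets 5.4, best alternative 5; Faction B gets 3.9, best alternative 3. No profitable deviation — NE.
(Abstain, Amend): Faction A can switch to No (0.4 → 0.7). Not NE.
(Abstain, Delay): Faction A can switch to No (0.7 → 1.9). Not NE.
(Amend, Abstain): Faction A can switch to Abstain (5 → 5.4). Not NE.
(Amend, Amend): Faction A gets 4.9, best alternative 0.7; Faction B gets 3.6, best alternative 1.5. No profitable deviation — NE.
(Amend, Delay): Faction A can switch to No (0.8 → 1.9). Not NE.

(No, Delay) and (Abstain, Abstain) and (Amend, Amend)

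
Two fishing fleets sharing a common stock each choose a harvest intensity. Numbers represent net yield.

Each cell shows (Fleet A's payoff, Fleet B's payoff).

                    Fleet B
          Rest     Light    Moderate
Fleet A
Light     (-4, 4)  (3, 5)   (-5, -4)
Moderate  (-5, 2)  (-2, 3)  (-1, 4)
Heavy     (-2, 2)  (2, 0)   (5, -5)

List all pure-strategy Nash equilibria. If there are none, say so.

Pure-strategy Nash equilibria: (Light, Light) and (Heavy, Rest)

Fleet A against Rest: payoffs -4, -5, -2 → best response Heavy.
Fleet A against Light: payoffs 3, -2, 2 → best response Light.
Fleet A against Moderate: payoffs -5, -1, 5 → best response Heavy.
Fleet B against Light: payoffs 4, 5, -4 → best response Light.
Fleet B against Moderate: payoffs 2, 3, 4 → best response Moderate.
Fleet B against Heavy: payoffs 2, 0, -5 → best response Rest.
Mutual best responses: (Light, Light); (Heavy, Rest).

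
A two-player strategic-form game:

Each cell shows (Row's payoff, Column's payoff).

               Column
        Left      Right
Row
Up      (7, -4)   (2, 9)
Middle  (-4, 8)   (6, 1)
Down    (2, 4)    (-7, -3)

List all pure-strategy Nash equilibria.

There is no pure-strategy Nash equilibrium.

(Up, Left): Column can switch to Right (-4 → 9). Not NE.
(Up, Right): Row can switch to Middle (2 → 6). Not NE.
(Middle, Left): Row can switch to Up (-4 → 7). Not NE.
(Middle, Right): Column can switch to Left (1 → 8). Not NE.
(Down, Left): Row can switch to Up (2 → 7). Not NE.
(Down, Right): Row can switch to Up (-7 → 2). Not NE.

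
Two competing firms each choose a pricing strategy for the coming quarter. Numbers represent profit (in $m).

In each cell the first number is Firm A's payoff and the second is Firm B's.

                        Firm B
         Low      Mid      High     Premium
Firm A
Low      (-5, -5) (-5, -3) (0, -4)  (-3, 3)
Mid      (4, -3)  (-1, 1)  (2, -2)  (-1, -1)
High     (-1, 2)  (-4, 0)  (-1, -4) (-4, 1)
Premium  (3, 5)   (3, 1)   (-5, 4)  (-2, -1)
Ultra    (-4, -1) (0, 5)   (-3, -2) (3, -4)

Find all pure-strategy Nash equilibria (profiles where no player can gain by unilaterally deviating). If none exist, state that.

Firm A against Low: payoffs -5, 4, -1, 3, -4 → best response Mid.
Firm A against Mid: payoffs -5, -1, -4, 3, 0 → best response Premium.
Firm A against High: payoffs 0, 2, -1, -5, -3 → best response Mid.
Firm A against Premium: payoffs -3, -1, -4, -2, 3 → best response Ultra.
Firm B against Low: payoffs -5, -3, -4, 3 → best response Premium.
Firm B against Mid: payoffs -3, 1, -2, -1 → best response Mid.
Firm B against High: payoffs 2, 0, -4, 1 → best response Low.
Firm B against Premium: payoffs 5, 1, 4, -1 → best response Low.
Firm B against Ultra: payoffs -1, 5, -2, -4 → best response Mid.
No profile is a mutual best response for all players.

No pure-strategy Nash equilibrium.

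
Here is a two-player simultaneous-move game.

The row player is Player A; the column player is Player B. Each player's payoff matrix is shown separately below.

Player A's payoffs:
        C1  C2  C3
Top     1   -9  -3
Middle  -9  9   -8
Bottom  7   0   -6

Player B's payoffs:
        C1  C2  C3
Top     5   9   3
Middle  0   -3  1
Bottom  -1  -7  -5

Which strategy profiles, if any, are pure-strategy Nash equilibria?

Player A against C1: payoffs 1, -9, 7 → best response Bottom.
Player A against C2: payoffs -9, 9, 0 → best response Middle.
Player A against C3: payoffs -3, -8, -6 → best response Top.
Player B against Top: payoffs 5, 9, 3 → best response C2.
Player B against Middle: payoffs 0, -3, 1 → best response C3.
Player B against Bottom: payoffs -1, -7, -5 → best response C1.
Mutual best responses: (Bottom, C1).

The unique pure-strategy Nash equilibrium is (Bottom, C1).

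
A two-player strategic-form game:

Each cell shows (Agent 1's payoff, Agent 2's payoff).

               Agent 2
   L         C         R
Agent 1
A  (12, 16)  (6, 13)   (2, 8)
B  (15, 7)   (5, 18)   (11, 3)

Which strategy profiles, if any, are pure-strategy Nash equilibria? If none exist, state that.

This game has no pure Nash equilibrium.

For each player, find the best response to each opponent profile; mutual best responses are the pure NE.
Agent 1 against L: payoffs 12, 15 → best response B.
Agent 1 against C: payoffs 6, 5 → best response A.
Agent 1 against R: payoffs 2, 11 → best response B.
Agent 2 against A: payoffs 16, 13, 8 → best response L.
Agent 2 against B: payoffs 7, 18, 3 → best response C.
No profile is a mutual best response for all players.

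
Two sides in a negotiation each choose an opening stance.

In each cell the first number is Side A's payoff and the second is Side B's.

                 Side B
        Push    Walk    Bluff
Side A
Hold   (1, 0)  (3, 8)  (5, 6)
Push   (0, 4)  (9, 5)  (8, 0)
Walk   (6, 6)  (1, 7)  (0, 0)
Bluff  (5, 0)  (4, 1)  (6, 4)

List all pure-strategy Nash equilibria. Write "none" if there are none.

The unique pure-strategy Nash equilibrium is (Push, Walk).

For each strategy profile, look for a profitable unilateral deviation.
(Hold, Push): Side A can switch to Walk (1 → 6). Not NE.
(Hold, Walk): Side A can switch to Push (3 → 9). Not NE.
(Hold, Bluff): Side A can switch to Push (5 → 8). Not NE.
(Push, Push): Side A can switch to Hold (0 → 1). Not NE.
(Push, Walk): Side A gets 9, best alternative 4; Side B gets 5, best alternative 4. No profitable deviation — NE.
(Push, Bluff): Side B can switch to Push (0 → 4). Not NE.
(Walk, Push): Side B can switch to Walk (6 → 7). Not NE.
(Walk, Walk): Side A can switch to Hold (1 → 3). Not NE.
(Walk, Bluff): Side A can switch to Hold (0 → 5). Not NE.
(Bluff, Push): Side A can switch to Walk (5 → 6). Not NE.
(Bluff, Walk): Side A can switch to Push (4 → 9). Not NE.
(The remaining 1 profile has a profitable deviation by the same check.)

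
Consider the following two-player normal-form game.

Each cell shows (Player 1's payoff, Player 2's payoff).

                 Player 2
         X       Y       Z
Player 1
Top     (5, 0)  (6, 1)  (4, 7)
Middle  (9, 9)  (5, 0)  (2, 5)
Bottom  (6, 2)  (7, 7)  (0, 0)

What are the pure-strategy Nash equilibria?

For each strategy profile, look for a profitable unilateral deviation.
(Top, X): Player 1 can switch to Middle (5 → 9). Not NE.
(Top, Y): Player 1 can switch to Bottom (6 → 7). Not NE.
(Top, Z): Player 1 gets 4, best alternative 2; Player 2 gets 7, best alternative 1. No profitable deviation — NE.
(Middle, X): Player 1 gets 9, best alternative 6; Player 2 gets 9, best alternative 5. No profitable deviation — NE.
(Middle, Y): Player 1 can switch to Top (5 → 6). Not NE.
(Middle, Z): Player 1 can switch to Top (2 → 4). Not NE.
(Bottom, X): Player 1 can switch to Middle (6 → 9). Not NE.
(Bottom, Y): Player 1 gets 7, best alternative 6; Player 2 gets 7, best alternative 2. No profitable deviation — NE.
(Bottom, Z): Player 1 can switch to Top (0 → 4). Not NE.

The pure Nash equilibria are (Top, Z); (Middle, X); (Bottom, Y).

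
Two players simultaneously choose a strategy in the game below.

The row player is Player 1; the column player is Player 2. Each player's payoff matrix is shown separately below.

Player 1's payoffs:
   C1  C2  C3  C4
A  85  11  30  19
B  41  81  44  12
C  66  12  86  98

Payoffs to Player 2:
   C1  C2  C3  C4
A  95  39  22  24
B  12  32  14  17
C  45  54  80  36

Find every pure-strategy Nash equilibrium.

Mark each player's best response to every combination of opponents' strategies; a profile where every player is best-responding is a pure Nash equilibrium.
Player 1 against C1: payoffs 85, 41, 66 → best response A.
Player 1 against C2: payoffs 11, 81, 12 → best response B.
Player 1 against C3: payoffs 30, 44, 86 → best response C.
Player 1 against C4: payoffs 19, 12, 98 → best response C.
Player 2 against A: payoffs 95, 39, 22, 24 → best response C1.
Player 2 against B: payoffs 12, 32, 14, 17 → best response C2.
Player 2 against C: payoffs 45, 54, 80, 36 → best response C3.
Mutual best responses: (A, C1); (B, C2); (C, C3).

Pure-strategy Nash equilibria: (A, C1), (B, C2), (C, C3)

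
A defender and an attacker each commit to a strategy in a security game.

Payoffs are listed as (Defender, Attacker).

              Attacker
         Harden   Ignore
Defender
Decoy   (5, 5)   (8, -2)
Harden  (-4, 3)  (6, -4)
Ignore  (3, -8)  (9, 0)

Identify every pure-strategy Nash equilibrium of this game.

(Decoy, Harden), (Ignore, Ignore)

Check each profile: it is a Nash equilibrium iff no player can strictly gain by switching unilaterally.
(Decoy, Harden): Defender gets 5, best alternative 3; Attacker gets 5, best alternative -2. No profitable deviation — NE.
(Decoy, Ignore): Defender can switch to Ignore (8 → 9). Not NE.
(Harden, Harden): Defender can switch to Decoy (-4 → 5). Not NE.
(Harden, Ignore): Defender can switch to Decoy (6 → 8). Not NE.
(Ignore, Harden): Defender can switch to Decoy (3 → 5). Not NE.
(Ignore, Ignore): Defender gets 9, best alternative 8; Attacker gets 0, best alternative -8. No profitable deviation — NE.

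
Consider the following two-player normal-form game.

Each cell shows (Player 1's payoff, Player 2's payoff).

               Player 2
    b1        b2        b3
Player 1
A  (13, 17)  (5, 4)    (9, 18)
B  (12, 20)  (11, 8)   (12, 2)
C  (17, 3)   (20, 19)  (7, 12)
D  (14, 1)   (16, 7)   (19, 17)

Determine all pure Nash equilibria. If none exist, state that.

Check each profile: it is a Nash equilibrium iff no player can strictly gain by switching unilaterally.
(A, b1): Player 1 can switch to C (13 → 17). Not NE.
(A, b2): Player 1 can switch to B (5 → 11). Not NE.
(A, b3): Player 1 can switch to B (9 → 12). Not NE.
(B, b1): Player 1 can switch to A (12 → 13). Not NE.
(B, b2): Player 1 can switch to C (11 → 20). Not NE.
(B, b3): Player 1 can switch to D (12 → 19). Not NE.
(C, b1): Player 2 can switch to b2 (3 → 19). Not NE.
(C, b2): Player 1 gets 20, best alternative 16; Player 2 gets 19, best alternative 12. No profitable deviation — NE.
(C, b3): Player 1 can switch to A (7 → 9). Not NE.
(D, b3): Player 1 gets 19, best alternative 12; Player 2 gets 17, best alternative 7. No profitable deviation — NE.
(The remaining 2 profiles each have a profitable deviation by the same check.)

Pure-strategy Nash equilibria: (C, b2), (D, b3)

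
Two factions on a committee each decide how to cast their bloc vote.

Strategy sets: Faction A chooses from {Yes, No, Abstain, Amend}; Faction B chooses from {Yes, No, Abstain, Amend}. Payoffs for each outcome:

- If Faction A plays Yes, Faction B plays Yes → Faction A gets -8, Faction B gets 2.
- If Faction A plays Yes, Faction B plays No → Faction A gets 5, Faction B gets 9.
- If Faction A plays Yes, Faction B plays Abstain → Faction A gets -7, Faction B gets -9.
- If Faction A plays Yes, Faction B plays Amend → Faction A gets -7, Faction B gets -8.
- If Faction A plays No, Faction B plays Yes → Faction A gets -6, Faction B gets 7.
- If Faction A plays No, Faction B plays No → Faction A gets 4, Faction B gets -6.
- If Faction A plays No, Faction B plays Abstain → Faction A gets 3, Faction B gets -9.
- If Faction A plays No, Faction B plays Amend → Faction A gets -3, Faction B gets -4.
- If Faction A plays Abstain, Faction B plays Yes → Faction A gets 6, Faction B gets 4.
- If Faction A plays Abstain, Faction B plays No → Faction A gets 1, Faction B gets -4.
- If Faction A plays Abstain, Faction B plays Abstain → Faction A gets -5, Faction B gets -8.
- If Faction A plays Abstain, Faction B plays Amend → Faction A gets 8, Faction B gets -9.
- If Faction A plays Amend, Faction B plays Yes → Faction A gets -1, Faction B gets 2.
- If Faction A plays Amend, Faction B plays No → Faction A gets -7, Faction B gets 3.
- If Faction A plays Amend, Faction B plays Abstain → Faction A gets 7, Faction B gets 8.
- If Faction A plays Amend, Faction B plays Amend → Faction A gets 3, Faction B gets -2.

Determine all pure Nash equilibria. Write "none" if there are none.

Pure-strategy Nash equilibria: (Yes, No); (Abstain, Yes); (Amend, Abstain)

For each strategy profile, look for a profitable unilateral deviation.
(Yes, Yes): Faction A can switch to No (-8 → -6). Not NE.
(Yes, No): Faction A gets 5, best alternative 4; Faction B gets 9, best alternative 2. No profitable deviation — NE.
(Yes, Abstain): Faction A can switch to No (-7 → 3). Not NE.
(Yes, Amend): Faction A can switch to No (-7 → -3). Not NE.
(No, Yes): Faction A can switch to Abstain (-6 → 6). Not NE.
(No, No): Faction A can switch to Yes (4 → 5). Not NE.
(No, Abstain): Faction A can switch to Amend (3 → 7). Not NE.
(No, Amend): Faction A can switch to Abstain (-3 → 8). Not NE.
(Abstain, Yes): Faction A gets 6, best alternative -1; Faction B gets 4, best alternative -4. No profitable deviation — NE.
(Abstain, No): Faction A can switch to Yes (1 → 5). Not NE.
(Amend, Abstain): Faction A gets 7, best alternative 3; Faction B gets 8, best alternative 3. No profitable deviation — NE.
(The remaining 5 profiles each have a profitable deviation by the same check.)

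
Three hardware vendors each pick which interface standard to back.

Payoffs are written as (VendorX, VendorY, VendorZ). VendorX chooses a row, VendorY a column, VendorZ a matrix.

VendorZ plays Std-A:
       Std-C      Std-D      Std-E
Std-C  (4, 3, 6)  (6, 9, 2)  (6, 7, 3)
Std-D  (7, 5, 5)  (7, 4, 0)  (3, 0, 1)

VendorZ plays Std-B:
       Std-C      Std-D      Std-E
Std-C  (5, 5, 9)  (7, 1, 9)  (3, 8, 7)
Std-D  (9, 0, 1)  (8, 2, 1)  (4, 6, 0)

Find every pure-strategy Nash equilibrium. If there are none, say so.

Pure NE: (Std-D, Std-C, Std-A)

For each strategy profile, look for a profitable unilateral deviation.
(Std-C, Std-C, Std-A): VendorX can switch to Std-D (4 → 7). Not NE.
(Std-C, Std-C, Std-B): VendorX can switch to Std-D (5 → 9). Not NE.
(Std-C, Std-D, Std-A): VendorX can switch to Std-D (6 → 7). Not NE.
(Std-C, Std-D, Std-B): VendorX can switch to Std-D (7 → 8). Not NE.
(Std-C, Std-E, Std-A): VendorY can switch to Std-D (7 → 9). Not NE.
(Std-C, Std-E, Std-B): VendorX can switch to Std-D (3 → 4). Not NE.
(Std-D, Std-C, Std-A): VendorX gets 7, best alternative 4; VendorY gets 5, best alternative 4; VendorZ gets 5, best alternative 1. No profitable deviation — NE.
(Std-D, Std-C, Std-B): VendorY can switch to Std-D (0 → 2). Not NE.
(Std-D, Std-D, Std-A): VendorY can switch to Std-C (4 → 5). Not NE.
(Std-D, Std-D, Std-B): VendorY can switch to Std-E (2 → 6). Not NE.
(Std-D, Std-E, Std-A): VendorX can switch to Std-C (3 → 6). Not NE.
(Std-D, Std-E, Std-B): VendorZ can switch to Std-A (0 → 1). Not NE.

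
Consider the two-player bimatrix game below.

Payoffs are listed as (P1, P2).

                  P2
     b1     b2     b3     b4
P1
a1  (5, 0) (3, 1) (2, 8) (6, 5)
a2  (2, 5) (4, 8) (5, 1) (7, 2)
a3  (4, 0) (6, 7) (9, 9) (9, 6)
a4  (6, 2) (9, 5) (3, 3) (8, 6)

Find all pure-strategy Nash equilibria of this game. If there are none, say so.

The unique pure-strategy Nash equilibrium is (a3, b3).

(a1, b1): P1 can switch to a4 (5 → 6). Not NE.
(a1, b2): P1 can switch to a2 (3 → 4). Not NE.
(a1, b3): P1 can switch to a2 (2 → 5). Not NE.
(a1, b4): P1 can switch to a2 (6 → 7). Not NE.
(a2, b1): P1 can switch to a1 (2 → 5). Not NE.
(a2, b2): P1 can switch to a3 (4 → 6). Not NE.
(a2, b3): P1 can switch to a3 (5 → 9). Not NE.
(a2, b4): P1 can switch to a3 (7 → 9). Not NE.
(a3, b1): P1 can switch to a1 (4 → 5). Not NE.
(a3, b2): P1 can switch to a4 (6 → 9). Not NE.
(a3, b3): P1 gets 9, best alternative 5; P2 gets 9, best alternative 7. No profitable deviation — NE.
(The remaining 5 profiles each have a profitable deviation by the same check.)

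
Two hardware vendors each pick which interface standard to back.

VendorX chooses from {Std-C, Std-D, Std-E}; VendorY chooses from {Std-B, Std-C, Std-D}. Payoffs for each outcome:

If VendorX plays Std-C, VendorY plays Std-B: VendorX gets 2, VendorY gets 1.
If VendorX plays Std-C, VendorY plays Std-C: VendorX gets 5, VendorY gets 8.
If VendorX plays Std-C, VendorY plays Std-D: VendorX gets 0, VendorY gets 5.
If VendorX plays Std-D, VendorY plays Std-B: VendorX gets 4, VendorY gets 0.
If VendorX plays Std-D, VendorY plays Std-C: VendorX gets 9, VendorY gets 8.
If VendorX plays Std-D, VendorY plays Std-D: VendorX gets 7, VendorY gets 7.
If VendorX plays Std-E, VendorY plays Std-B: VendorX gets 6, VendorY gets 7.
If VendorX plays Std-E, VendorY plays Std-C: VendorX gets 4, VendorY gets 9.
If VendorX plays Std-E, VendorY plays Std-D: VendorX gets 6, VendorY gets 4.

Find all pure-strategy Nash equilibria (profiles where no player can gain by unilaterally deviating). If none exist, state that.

VendorX against Std-B: payoffs 2, 4, 6 → best response Std-E.
VendorX against Std-C: payoffs 5, 9, 4 → best response Std-D.
VendorX against Std-D: payoffs 0, 7, 6 → best response Std-D.
VendorY against Std-C: payoffs 1, 8, 5 → best response Std-C.
VendorY against Std-D: payoffs 0, 8, 7 → best response Std-C.
VendorY against Std-E: payoffs 7, 9, 4 → best response Std-C.
Mutual best responses: (Std-D, Std-C).

The unique pure-strategy Nash equilibrium is (Std-D, Std-C).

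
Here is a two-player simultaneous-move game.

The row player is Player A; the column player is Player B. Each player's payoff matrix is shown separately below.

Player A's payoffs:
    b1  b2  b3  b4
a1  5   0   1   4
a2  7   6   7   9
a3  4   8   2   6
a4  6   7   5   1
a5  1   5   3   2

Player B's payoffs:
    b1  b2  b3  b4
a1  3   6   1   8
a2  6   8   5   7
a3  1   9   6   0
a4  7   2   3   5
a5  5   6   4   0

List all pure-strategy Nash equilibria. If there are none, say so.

Player A against b1: payoffs 5, 7, 4, 6, 1 → best response a2.
Player A against b2: payoffs 0, 6, 8, 7, 5 → best response a3.
Player A against b3: payoffs 1, 7, 2, 5, 3 → best response a2.
Player A against b4: payoffs 4, 9, 6, 1, 2 → best response a2.
Player B against a1: payoffs 3, 6, 1, 8 → best response b4.
Player B against a2: payoffs 6, 8, 5, 7 → best response b2.
Player B against a3: payoffs 1, 9, 6, 0 → best response b2.
Player B against a4: payoffs 7, 2, 3, 5 → best response b1.
Player B against a5: payoffs 5, 6, 4, 0 → best response b2.
Mutual best responses: (a3, b2).

(a3, b2)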